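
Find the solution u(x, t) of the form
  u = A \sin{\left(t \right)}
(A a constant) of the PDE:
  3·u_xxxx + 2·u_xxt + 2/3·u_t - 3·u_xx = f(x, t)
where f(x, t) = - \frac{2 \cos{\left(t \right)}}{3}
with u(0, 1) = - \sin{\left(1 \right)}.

Substitute the ansatz u = A \sin{\left(t \right)} into the left-hand side.
Derivatives of the ansatz:
  u_xxxx = 0
  u_xxt = 0
  u_t = A \cos{\left(t \right)}
  u_xx = 0
Term by term:
  3·u_xxxx = 0
  2·u_xxt = 0
  2/3·u_t = \frac{2 A \cos{\left(t \right)}}{3}
  -3·u_xx = 0
So the left-hand side equals
  \frac{2 A \cos{\left(t \right)}}{3}
This must equal f(x, t) = - \frac{2 \cos{\left(t \right)}}{3} identically.
Matching coefficients of the independent functions:
  [\cos{\left(t \right)}]:  \frac{2 A}{3} = - \frac{2}{3}
Solving: A = -1.
Check against the point condition:
  u(0, 1) = - \sin{\left(1 \right)}  ⟹  A \sin{\left(1 \right)} = - \sin{\left(1 \right)}  ✓
Hence u(x, t) = - \sin{\left(t \right)}.

Answer: u(x, t) = - \sin{\left(t \right)}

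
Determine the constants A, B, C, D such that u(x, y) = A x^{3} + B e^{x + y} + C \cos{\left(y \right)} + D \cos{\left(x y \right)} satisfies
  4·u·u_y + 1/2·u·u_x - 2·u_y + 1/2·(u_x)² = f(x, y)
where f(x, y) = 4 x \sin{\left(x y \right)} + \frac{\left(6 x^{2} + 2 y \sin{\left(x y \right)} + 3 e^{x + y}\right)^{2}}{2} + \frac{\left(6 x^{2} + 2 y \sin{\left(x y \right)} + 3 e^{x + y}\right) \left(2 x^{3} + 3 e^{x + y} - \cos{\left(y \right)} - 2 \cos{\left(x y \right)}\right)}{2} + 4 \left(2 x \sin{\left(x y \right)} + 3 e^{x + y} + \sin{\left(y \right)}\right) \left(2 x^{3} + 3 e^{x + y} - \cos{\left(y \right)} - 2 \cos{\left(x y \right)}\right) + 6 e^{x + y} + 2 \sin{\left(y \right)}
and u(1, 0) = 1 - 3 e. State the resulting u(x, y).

Substitute the ansatz u = A x^{3} + B e^{x + y} + C \cos{\left(y \right)} + D \cos{\left(x y \right)} into the left-hand side.
Derivatives of the ansatz:
  u_y = B e^{x} e^{y} - C \sin{\left(y \right)} - D x \sin{\left(x y \right)}
  u_x = 3 A x^{2} + B e^{x} e^{y} - D y \sin{\left(x y \right)}
Term by term:
  4·u·u_y = 4 A B x^{3} e^{x} e^{y} - 4 A C x^{3} \sin{\left(y \right)} - 4 A D x^{4} \sin{\left(x y \right)} + 4 B^{2} e^{2 x} e^{2 y} - 4 B C e^{x} e^{y} \sin{\left(y \right)} + 4 B C e^{x} e^{y} \cos{\left(y \right)} - 4 B D x e^{x} e^{y} \sin{\left(x y \right)} + 4 B D e^{x} e^{y} \cos{\left(x y \right)} - 4 C^{2} \sin{\left(y \right)} \cos{\left(y \right)} - 4 C D x \sin{\left(x y \right)} \cos{\left(y \right)} - 4 C D \sin{\left(y \right)} \cos{\left(x y \right)} - 4 D^{2} x \sin{\left(x y \right)} \cos{\left(x y \right)}
  1/2·u·u_x = \frac{3 A^{2} x^{5}}{2} + \frac{A B x^{3} e^{x} e^{y}}{2} + \frac{3 A B x^{2} e^{x} e^{y}}{2} + \frac{3 A C x^{2} \cos{\left(y \right)}}{2} - \frac{A D x^{3} y \sin{\left(x y \right)}}{2} + \frac{3 A D x^{2} \cos{\left(x y \right)}}{2} + \frac{B^{2} e^{2 x} e^{2 y}}{2} + \frac{B C e^{x} e^{y} \cos{\left(y \right)}}{2} - \frac{B D y e^{x} e^{y} \sin{\left(x y \right)}}{2} + \frac{B D e^{x} e^{y} \cos{\left(x y \right)}}{2} - \frac{C D y \sin{\left(x y \right)} \cos{\left(y \right)}}{2} - \frac{D^{2} y \sin{\left(x y \right)} \cos{\left(x y \right)}}{2}
  -2·u_y = - 2 B e^{x} e^{y} + 2 C \sin{\left(y \right)} + 2 D x \sin{\left(x y \right)}
  1/2·(u_x)² = \frac{9 A^{2} x^{4}}{2} + 3 A B x^{2} e^{x} e^{y} - 3 A D x^{2} y \sin{\left(x y \right)} + \frac{B^{2} e^{2 x} e^{2 y}}{2} - B D y e^{x} e^{y} \sin{\left(x y \right)} + \frac{D^{2} y^{2} \sin^{2}{\left(x y \right)}}{2}
Sum these and collect like terms in the independent variables.
This must equal f(x, y) identically; expanded, f = 6 x^{5} + 16 x^{4} \sin{\left(x y \right)} + 18 x^{4} + 2 x^{3} y \sin{\left(x y \right)} + 27 x^{3} e^{x} e^{y} + 8 x^{3} \sin{\left(y \right)} + 12 x^{2} y \sin{\left(x y \right)} + 27 x^{2} e^{x} e^{y} - 3 x^{2} \cos{\left(y \right)} - 6 x^{2} \cos{\left(x y \right)} + 24 x e^{x} e^{y} \sin{\left(x y \right)} - 8 x \sin{\left(x y \right)} \cos{\left(y \right)} - 16 x \sin{\left(x y \right)} \cos{\left(x y \right)} + 4 x \sin{\left(x y \right)} + 2 y^{2} \sin^{2}{\left(x y \right)} + 9 y e^{x} e^{y} \sin{\left(x y \right)} - y \sin{\left(x y \right)} \cos{\left(y \right)} - 2 y \sin{\left(x y \right)} \cos{\left(x y \right)} + 45 e^{2 x} e^{2 y} + 12 e^{x} e^{y} \sin{\left(y \right)} - \frac{27 e^{x} e^{y} \cos{\left(y \right)}}{2} - 27 e^{x} e^{y} \cos{\left(x y \right)} + 6 e^{x} e^{y} - 4 \sin{\left(y \right)} \cos{\left(y \right)} - 8 \sin{\left(y \right)} \cos{\left(x y \right)} + 2 \sin{\left(y \right)}.
Matching coefficients of the independent functions:
(each divided by its leading coefficient; functions giving the same equation are listed together)
  [x^{4}, x^{5}]:  A^{2} - 4 = 0
  [x \sin{\left(x y \right)}]:  D - 2 = 0
  [x^{2} \cos{\left(y \right)}, x^{3} \sin{\left(y \right)}]:  A C + 2 = 0
  [x^{2} \cos{\left(x y \right)}, x^{4} \sin{\left(x y \right)}, x^{2} y \sin{\left(x y \right)}, …]:  A D + 4 = 0
  [y^{2} \sin^{2}{\left(x y \right)}, x \sin{\left(x y \right)} \cos{\left(x y \right)}, y \sin{\left(x y \right)} \cos{\left(x y \right)}]:  D^{2} - 4 = 0
  [e^{x} e^{y}]:  B + 3 = 0
  [e^{2 x} e^{2 y}]:  B^{2} - 9 = 0
  [\sin{\left(y \right)} \cos{\left(y \right)}]:  C^{2} - 1 = 0
  [\sin{\left(y \right)} \cos{\left(x y \right)}, x \sin{\left(x y \right)} \cos{\left(y \right)}, y \sin{\left(x y \right)} \cos{\left(y \right)}]:  C D - 2 = 0
  [x^{2} e^{x} e^{y}, x^{3} e^{x} e^{y}]:  A B - 6 = 0
  [e^{x} e^{y} \sin{\left(y \right)}, e^{x} e^{y} \cos{\left(y \right)}]:  B C + 3 = 0
  [e^{x} e^{y} \cos{\left(x y \right)}, x e^{x} e^{y} \sin{\left(x y \right)}, y e^{x} e^{y} \sin{\left(x y \right)}]:  B D + 6 = 0
  [\sin{\left(y \right)}]:  C - 1 = 0
Solving: A = -2, B = -3, C = 1, D = 2.
Check against the point condition:
  u(1, 0) = 1 - 3 e  ⟹  A + e B + C + D = 1 - 3 e  ✓
Hence u(x, y) = - 2 x^{3} - 3 e^{x + y} + \cos{\left(y \right)} + 2 \cos{\left(x y \right)}.

Answer: u(x, y) = - 2 x^{3} - 3 e^{x + y} + \cos{\left(y \right)} + 2 \cos{\left(x y \right)}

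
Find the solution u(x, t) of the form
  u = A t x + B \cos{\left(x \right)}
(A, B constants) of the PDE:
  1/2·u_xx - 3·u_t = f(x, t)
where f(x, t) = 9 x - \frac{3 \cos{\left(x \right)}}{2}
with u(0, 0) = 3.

Substitute the ansatz u = A t x + B \cos{\left(x \right)} into the left-hand side.
Derivatives of the ansatz:
  u_xx = - B \cos{\left(x \right)}
  u_t = A x
Term by term:
  1/2·u_xx = - \frac{B \cos{\left(x \right)}}{2}
  -3·u_t = - 3 A x
So the left-hand side equals
  - 3 A x - \frac{B \cos{\left(x \right)}}{2}
This must equal f(x, t) = 9 x - \frac{3 \cos{\left(x \right)}}{2} identically.
Matching coefficients of the independent functions:
  [x]:  - 3 A = 9
  [\cos{\left(x \right)}]:  - \frac{B}{2} = - \frac{3}{2}
Solving: A = -3, B = 3.
Check against the point condition:
  u(0, 0) = 3  ⟹  B = 3  ✓
Hence u(x, t) = - 3 t x + 3 \cos{\left(x \right)}.

Answer: u(x, t) = - 3 t x + 3 \cos{\left(x \right)}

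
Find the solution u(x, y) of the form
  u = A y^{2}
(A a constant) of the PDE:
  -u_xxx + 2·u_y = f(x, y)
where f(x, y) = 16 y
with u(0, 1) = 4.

Substitute the ansatz u = A y^{2} into the left-hand side.
Derivatives of the ansatz:
  u_xxx = 0
  u_y = 2 A y
Term by term:
  -u_xxx = 0
  2·u_y = 4 A y
So the left-hand side equals
  4 A y
This must equal f(x, y) = 16 y identically.
Matching coefficients of the independent functions:
  [y]:  4 A = 16
Solving: A = 4.
Check against the point condition:
  u(0, 1) = 4  ⟹  A = 4  ✓
Hence u(x, y) = 4 y^{2}.

Answer: u(x, y) = 4 y^{2}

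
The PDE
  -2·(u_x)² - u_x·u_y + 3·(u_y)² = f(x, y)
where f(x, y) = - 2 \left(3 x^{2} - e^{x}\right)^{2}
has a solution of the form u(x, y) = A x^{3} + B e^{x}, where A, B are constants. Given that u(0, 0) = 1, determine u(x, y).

Substitute the ansatz u = A x^{3} + B e^{x} into the left-hand side.
Derivatives of the ansatz:
  u_x = 3 A x^{2} + B e^{x}
  u_y = 0
Term by term:
  -2·(u_x)² = - 18 A^{2} x^{4} - 12 A B x^{2} e^{x} - 2 B^{2} e^{2 x}
  -u_x·u_y = 0
  3·(u_y)² = 0
So the left-hand side equals
  - 18 A^{2} x^{4} - 12 A B x^{2} e^{x} - 2 B^{2} e^{2 x}
This must equal f(x, y) identically; expanded, f = - 18 x^{4} + 12 x^{2} e^{x} - 2 e^{2 x}.
Matching coefficients of the independent functions:
  [x^{4}]:  - 18 A^{2} = -18
  [x^{2} e^{x}]:  - 12 A B = 12
  [e^{2 x}]:  - 2 B^{2} = -2
These equations allow (A, B) = (-1, 1) or (1, -1).
Impose the point condition(s):
  u(0, 0) = 1  ⟹  B = 1
Only A = -1, B = 1 satisfies everything.
Hence u(x, y) = - x^{3} + e^{x}.

Answer: u(x, y) = - x^{3} + e^{x}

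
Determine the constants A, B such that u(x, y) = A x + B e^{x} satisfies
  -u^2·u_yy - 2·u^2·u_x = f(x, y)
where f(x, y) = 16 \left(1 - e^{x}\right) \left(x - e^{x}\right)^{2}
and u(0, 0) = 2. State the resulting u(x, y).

Substitute the ansatz u = A x + B e^{x} into the left-hand side.
Derivatives of the ansatz:
  u_yy = 0
  u_x = A + B e^{x}
Term by term:
  -u^2·u_yy = 0
  -2·u^2·u_x = - 2 A^{3} x^{2} - 2 A^{2} B x^{2} e^{x} - 4 A^{2} B x e^{x} - 4 A B^{2} x e^{2 x} - 2 A B^{2} e^{2 x} - 2 B^{3} e^{3 x}
So the left-hand side equals
  - 2 A^{3} x^{2} - 2 A^{2} B x^{2} e^{x} - 4 A^{2} B x e^{x} - 4 A B^{2} x e^{2 x} - 2 A B^{2} e^{2 x} - 2 B^{3} e^{3 x}
This must equal f(x, y) identically; expanded, f = - 16 x^{2} e^{x} + 16 x^{2} + 32 x e^{2 x} - 32 x e^{x} - 16 e^{3 x} + 16 e^{2 x}.
Matching coefficients of the independent functions:
  [x^{2}]:  - 2 A^{3} = 16
  [x e^{x}]:  - 4 A^{2} B = -32
  [x e^{2 x}]:  - 4 A B^{2} = 32
  [x^{2} e^{x}]:  - 2 A^{2} B = -16
  [e^{2 x}]:  - 2 A B^{2} = 16
  [e^{3 x}]:  - 2 B^{3} = -16
Solving: A = -2, B = 2.
Check against the point condition:
  u(0, 0) = 2  ⟹  B = 2  ✓
Hence u(x, y) = - 2 x + 2 e^{x}.

Answer: u(x, y) = - 2 x + 2 e^{x}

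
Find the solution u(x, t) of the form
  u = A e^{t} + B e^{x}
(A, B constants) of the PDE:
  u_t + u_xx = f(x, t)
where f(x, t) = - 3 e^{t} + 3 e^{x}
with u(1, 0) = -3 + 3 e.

Substitute the ansatz u = A e^{t} + B e^{x} into the left-hand side.
Derivatives of the ansatz:
  u_t = A e^{t}
  u_xx = B e^{x}
Term by term:
  u_t = A e^{t}
  u_xx = B e^{x}
So the left-hand side equals
  A e^{t} + B e^{x}
This must equal f(x, t) = - 3 e^{t} + 3 e^{x} identically.
Matching coefficients of the independent functions:
  [e^{t}]:  A = -3
  [e^{x}]:  B = 3
Solving: A = -3, B = 3.
Check against the point condition:
  u(1, 0) = -3 + 3 e  ⟹  A + e B = -3 + 3 e  ✓
Hence u(x, t) = - 3 e^{t} + 3 e^{x}.

Answer: u(x, t) = - 3 e^{t} + 3 e^{x}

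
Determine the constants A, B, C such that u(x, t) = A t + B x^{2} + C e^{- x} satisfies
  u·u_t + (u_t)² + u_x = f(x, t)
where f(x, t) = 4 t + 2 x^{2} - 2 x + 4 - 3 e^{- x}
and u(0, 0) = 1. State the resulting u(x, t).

Answer: u(x, t) = - 2 t - x^{2} + e^{- x}

Derivation:
Substitute the ansatz u = A t + B x^{2} + C e^{- x} into the left-hand side.
Derivatives of the ansatz:
  u_t = A
  u_x = 2 B x - C e^{- x}
Term by term:
  u·u_t = A^{2} t + A B x^{2} + A C e^{- x}
  (u_t)² = A^{2}
  u_x = 2 B x - C e^{- x}
So the left-hand side equals
  A^{2} t + A^{2} + A B x^{2} + A C e^{- x} + 2 B x - C e^{- x}
This must equal f(x, t) = 4 t + 2 x^{2} - 2 x + 4 - 3 e^{- x} identically.
Matching coefficients of the independent functions:
  [constant term, t]:  A^{2} = 4
  [x]:  2 B = -2
  [x^{2}]:  A B = 2
  [e^{- x}]:  A C - C = -3
Solving: A = -2, B = -1, C = 1.
Check against the point condition:
  u(0, 0) = 1  ⟹  C = 1  ✓
Hence u(x, t) = - 2 t - x^{2} + e^{- x}.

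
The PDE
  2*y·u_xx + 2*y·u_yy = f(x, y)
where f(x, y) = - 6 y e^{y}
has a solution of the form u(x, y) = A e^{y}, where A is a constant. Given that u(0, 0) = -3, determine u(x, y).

Substitute the ansatz u = A e^{y} into the left-hand side.
Derivatives of the ansatz:
  u_xx = 0
  u_yy = A e^{y}
Term by term:
  2*y·u_xx = 0
  2*y·u_yy = 2 A y e^{y}
So the left-hand side equals
  2 A y e^{y}
This must equal f(x, y) = - 6 y e^{y} identically.
Matching coefficients of the independent functions:
  [y e^{y}]:  2 A = -6
Solving: A = -3.
Check against the point condition:
  u(0, 0) = -3  ⟹  A = -3  ✓
Hence u(x, y) = - 3 e^{y}.

Answer: u(x, y) = - 3 e^{y}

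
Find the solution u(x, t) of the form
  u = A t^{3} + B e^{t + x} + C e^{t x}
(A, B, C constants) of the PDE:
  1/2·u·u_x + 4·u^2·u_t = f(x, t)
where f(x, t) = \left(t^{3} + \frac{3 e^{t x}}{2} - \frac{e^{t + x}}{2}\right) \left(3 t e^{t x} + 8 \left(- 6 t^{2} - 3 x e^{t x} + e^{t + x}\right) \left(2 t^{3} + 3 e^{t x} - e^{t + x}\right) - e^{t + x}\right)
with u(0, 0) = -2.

Answer: u(x, t) = - 2 t^{3} - 3 e^{t x} + e^{t + x}

Derivation:
Substitute the ansatz u = A t^{3} + B e^{t + x} + C e^{t x} into the left-hand side.
Derivatives of the ansatz:
  u_x = B e^{t} e^{x} + C t e^{t x}
  u_t = 3 A t^{2} + B e^{t} e^{x} + C x e^{t x}
Term by term:
  1/2·u·u_x = \frac{A B t^{3} e^{t} e^{x}}{2} + \frac{A C t^{4} e^{t x}}{2} + \frac{B^{2} e^{2 t} e^{2 x}}{2} + \frac{B C t e^{t} e^{x} e^{t x}}{2} + \frac{B C e^{t} e^{x} e^{t x}}{2} + \frac{C^{2} t e^{2 t x}}{2}
  4·u^2·u_t = 12 A^{3} t^{8} + 4 A^{2} B t^{6} e^{t} e^{x} + 24 A^{2} B t^{5} e^{t} e^{x} + 4 A^{2} C t^{6} x e^{t x} + 24 A^{2} C t^{5} e^{t x} + 8 A B^{2} t^{3} e^{2 t} e^{2 x} + 12 A B^{2} t^{2} e^{2 t} e^{2 x} + 8 A B C t^{3} x e^{t} e^{x} e^{t x} + 8 A B C t^{3} e^{t} e^{x} e^{t x} + 24 A B C t^{2} e^{t} e^{x} e^{t x} + 8 A C^{2} t^{3} x e^{2 t x} + 12 A C^{2} t^{2} e^{2 t x} + 4 B^{3} e^{3 t} e^{3 x} + 4 B^{2} C x e^{2 t} e^{2 x} e^{t x} + 8 B^{2} C e^{2 t} e^{2 x} e^{t x} + 8 B C^{2} x e^{t} e^{x} e^{2 t x} + 4 B C^{2} e^{t} e^{x} e^{2 t x} + 4 C^{3} x e^{3 t x}
So the left-hand side equals
  12 A^{3} t^{8} + 4 A^{2} B t^{6} e^{t} e^{x} + 24 A^{2} B t^{5} e^{t} e^{x} + 4 A^{2} C t^{6} x e^{t x} + 24 A^{2} C t^{5} e^{t x} + 8 A B^{2} t^{3} e^{2 t} e^{2 x} + 12 A B^{2} t^{2} e^{2 t} e^{2 x} + 8 A B C t^{3} x e^{t} e^{x} e^{t x} + 8 A B C t^{3} e^{t} e^{x} e^{t x} + 24 A B C t^{2} e^{t} e^{x} e^{t x} + \frac{A B t^{3} e^{t} e^{x}}{2} + 8 A C^{2} t^{3} x e^{2 t x} + 12 A C^{2} t^{2} e^{2 t x} + \frac{A C t^{4} e^{t x}}{2} + 4 B^{3} e^{3 t} e^{3 x} + 4 B^{2} C x e^{2 t} e^{2 x} e^{t x} + 8 B^{2} C e^{2 t} e^{2 x} e^{t x} + \frac{B^{2} e^{2 t} e^{2 x}}{2} + 8 B C^{2} x e^{t} e^{x} e^{2 t x} + 4 B C^{2} e^{t} e^{x} e^{2 t x} + \frac{B C t e^{t} e^{x} e^{t x}}{2} + \frac{B C e^{t} e^{x} e^{t x}}{2} + 4 C^{3} x e^{3 t x} + \frac{C^{2} t e^{2 t x}}{2}
This must equal f(x, t) identically; expanded, f = - 96 t^{8} - 48 t^{6} x e^{t x} + 16 t^{6} e^{t} e^{x} + 96 t^{5} e^{t} e^{x} - 288 t^{5} e^{t x} + 3 t^{4} e^{t x} + 48 t^{3} x e^{t} e^{x} e^{t x} - 144 t^{3} x e^{2 t x} - 16 t^{3} e^{2 t} e^{2 x} + 48 t^{3} e^{t} e^{x} e^{t x} - t^{3} e^{t} e^{x} - 24 t^{2} e^{2 t} e^{2 x} + 144 t^{2} e^{t} e^{x} e^{t x} - 216 t^{2} e^{2 t x} - \frac{3 t e^{t} e^{x} e^{t x}}{2} + \frac{9 t e^{2 t x}}{2} - 12 x e^{2 t} e^{2 x} e^{t x} + 72 x e^{t} e^{x} e^{2 t x} - 108 x e^{3 t x} + 4 e^{3 t} e^{3 x} - 24 e^{2 t} e^{2 x} e^{t x} + \frac{e^{2 t} e^{2 x}}{2} + 36 e^{t} e^{x} e^{2 t x} - \frac{3 e^{t} e^{x} e^{t x}}{2}.
Matching coefficients of the independent functions:
(each divided by its leading coefficient; functions giving the same equation are listed together)
  [t^{8}]:  A^{3} + 8 = 0
  [t e^{2 t x}]:  C^{2} - 9 = 0
  [t^{2} e^{2 t x}, t^{3} x e^{2 t x}]:  A C^{2} + 18 = 0
  [t^{4} e^{t x}]:  A C - 6 = 0
  [t^{5} e^{t x}, t^{6} x e^{t x}]:  A^{2} C + 12 = 0
  [x e^{3 t x}]:  C^{3} + 27 = 0
  [e^{2 t} e^{2 x}]:  B^{2} - 1 = 0
  [e^{3 t} e^{3 x}]:  B^{3} - 1 = 0
  [t^{2} e^{2 t} e^{2 x}, t^{3} e^{2 t} e^{2 x}]:  A B^{2} + 2 = 0
  [t^{3} e^{t} e^{x}]:  A B + 2 = 0
  [t^{5} e^{t} e^{x}, t^{6} e^{t} e^{x}]:  A^{2} B - 4 = 0
  [e^{t} e^{x} e^{t x}, t e^{t} e^{x} e^{t x}]:  B C + 3 = 0
  [e^{t} e^{x} e^{2 t x}, x e^{t} e^{x} e^{2 t x}]:  B C^{2} - 9 = 0
  [e^{2 t} e^{2 x} e^{t x}, x e^{2 t} e^{2 x} e^{t x}]:  B^{2} C + 3 = 0
  [t^{2} e^{t} e^{x} e^{t x}, t^{3} e^{t} e^{x} e^{t x}, t^{3} x e^{t} e^{x} e^{t x}]:  A B C - 6 = 0
Solving: A = -2, B = 1, C = -3.
Check against the point condition:
  u(0, 0) = -2  ⟹  B + C = -2  ✓
Hence u(x, t) = - 2 t^{3} - 3 e^{t x} + e^{t + x}.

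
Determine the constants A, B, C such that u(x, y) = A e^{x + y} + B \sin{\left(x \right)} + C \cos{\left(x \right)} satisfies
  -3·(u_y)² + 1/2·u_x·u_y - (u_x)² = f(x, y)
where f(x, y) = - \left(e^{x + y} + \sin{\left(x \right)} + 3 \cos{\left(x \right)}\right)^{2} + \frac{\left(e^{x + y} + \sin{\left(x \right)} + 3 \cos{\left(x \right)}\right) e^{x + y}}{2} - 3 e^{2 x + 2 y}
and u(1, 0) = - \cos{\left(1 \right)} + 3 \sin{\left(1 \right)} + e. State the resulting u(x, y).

Substitute the ansatz u = A e^{x + y} + B \sin{\left(x \right)} + C \cos{\left(x \right)} into the left-hand side.
Derivatives of the ansatz:
  u_y = A e^{x} e^{y}
  u_x = A e^{x} e^{y} + B \cos{\left(x \right)} - C \sin{\left(x \right)}
Term by term:
  -3·(u_y)² = - 3 A^{2} e^{2 x} e^{2 y}
  1/2·u_x·u_y = \frac{A^{2} e^{2 x} e^{2 y}}{2} + \frac{A B e^{x} e^{y} \cos{\left(x \right)}}{2} - \frac{A C e^{x} e^{y} \sin{\left(x \right)}}{2}
  -(u_x)² = - A^{2} e^{2 x} e^{2 y} - 2 A B e^{x} e^{y} \cos{\left(x \right)} + 2 A C e^{x} e^{y} \sin{\left(x \right)} - B^{2} \cos^{2}{\left(x \right)} + 2 B C \sin{\left(x \right)} \cos{\left(x \right)} - C^{2} \sin^{2}{\left(x \right)}
So the left-hand side equals
  - \frac{7 A^{2} e^{2 x} e^{2 y}}{2} - \frac{3 A B e^{x} e^{y} \cos{\left(x \right)}}{2} + \frac{3 A C e^{x} e^{y} \sin{\left(x \right)}}{2} - B^{2} \cos^{2}{\left(x \right)} + 2 B C \sin{\left(x \right)} \cos{\left(x \right)} - C^{2} \sin^{2}{\left(x \right)}
This must equal f(x, y) identically; expanded, f = - \frac{7 e^{2 x} e^{2 y}}{2} - \frac{3 e^{x} e^{y} \sin{\left(x \right)}}{2} - \frac{9 e^{x} e^{y} \cos{\left(x \right)}}{2} - \sin^{2}{\left(x \right)} - 6 \sin{\left(x \right)} \cos{\left(x \right)} - 9 \cos^{2}{\left(x \right)}.
Matching coefficients of the independent functions:
  [e^{2 x} e^{2 y}]:  - \frac{7 A^{2}}{2} = - \frac{7}{2}
  [\sin{\left(x \right)} \cos{\left(x \right)}]:  2 B C = -6
  [e^{x} e^{y} \sin{\left(x \right)}]:  \frac{3 A C}{2} = - \frac{3}{2}
  [e^{x} e^{y} \cos{\left(x \right)}]:  - \frac{3 A B}{2} = - \frac{9}{2}
  [\sin^{2}{\left(x \right)}]:  - C^{2} = -1
  [\cos^{2}{\left(x \right)}]:  - B^{2} = -9
These equations allow (A, B, C) = (-1, -3, 1) or (1, 3, -1).
Impose the point condition(s):
  u(1, 0) = - \cos{\left(1 \right)} + 3 \sin{\left(1 \right)} + e  ⟹  e A + B \sin{\left(1 \right)} + C \cos{\left(1 \right)} = - \cos{\left(1 \right)} + 3 \sin{\left(1 \right)} + e
Only A = 1, B = 3, C = -1 satisfies everything.
Hence u(x, y) = e^{x + y} + 3 \sin{\left(x \right)} - \cos{\left(x \right)}.

Answer: u(x, y) = e^{x + y} + 3 \sin{\left(x \right)} - \cos{\left(x \right)}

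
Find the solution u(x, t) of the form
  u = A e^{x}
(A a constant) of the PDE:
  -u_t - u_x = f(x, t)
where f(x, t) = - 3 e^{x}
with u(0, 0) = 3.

Substitute the ansatz u = A e^{x} into the left-hand side.
Derivatives of the ansatz:
  u_t = 0
  u_x = A e^{x}
Term by term:
  -u_t = 0
  -u_x = - A e^{x}
So the left-hand side equals
  - A e^{x}
This must equal f(x, t) = - 3 e^{x} identically.
Matching coefficients of the independent functions:
  [e^{x}]:  - A = -3
Solving: A = 3.
Check against the point condition:
  u(0, 0) = 3  ⟹  A = 3  ✓
Hence u(x, t) = 3 e^{x}.

Answer: u(x, t) = 3 e^{x}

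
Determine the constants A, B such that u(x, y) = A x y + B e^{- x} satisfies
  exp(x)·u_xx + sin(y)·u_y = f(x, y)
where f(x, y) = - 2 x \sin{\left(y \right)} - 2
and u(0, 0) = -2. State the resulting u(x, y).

Substitute the ansatz u = A x y + B e^{- x} into the left-hand side.
Derivatives of the ansatz:
  u_xx = B e^{- x}
  u_y = A x
Term by term:
  exp(x)·u_xx = B
  sin(y)·u_y = A x \sin{\left(y \right)}
So the left-hand side equals
  A x \sin{\left(y \right)} + B
This must equal f(x, y) = - 2 x \sin{\left(y \right)} - 2 identically.
Matching coefficients of the independent functions:
  [constant term]:  B = -2
  [x \sin{\left(y \right)}]:  A = -2
Solving: A = -2, B = -2.
Check against the point condition:
  u(0, 0) = -2  ⟹  B = -2  ✓
Hence u(x, y) = - 2 x y - 2 e^{- x}.

Answer: u(x, y) = - 2 x y - 2 e^{- x}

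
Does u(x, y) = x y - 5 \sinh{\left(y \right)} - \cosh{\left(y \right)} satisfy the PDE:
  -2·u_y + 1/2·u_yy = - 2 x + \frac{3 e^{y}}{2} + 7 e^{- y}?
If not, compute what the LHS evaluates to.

Evaluate each term of the left-hand side for u = x y - 5 \sinh{\left(y \right)} - \cosh{\left(y \right)}.
Derivatives:
  u_y = x - \sinh{\left(y \right)} - 5 \cosh{\left(y \right)}
  u_yy = - 5 \sinh{\left(y \right)} - \cosh{\left(y \right)}
Terms:
  -2·u_y = - 2 x + 2 \sinh{\left(y \right)} + 10 \cosh{\left(y \right)}
  1/2·u_yy = - \frac{5 \sinh{\left(y \right)}}{2} - \frac{\cosh{\left(y \right)}}{2}
Sum: LHS = - 2 x - \frac{\sinh{\left(y \right)}}{2} + \frac{19 \cosh{\left(y \right)}}{2}
Given right-hand side: - 2 x + \frac{3 e^{y}}{2} + 7 e^{- y}. Difference LHS − RHS = 3 e^{y} - 2 e^{- y} ≠ 0, so u is not a solution.

Answer: No, the LHS evaluates to - 2 x - \frac{\sinh{\left(y \right)}}{2} + \frac{19 \cosh{\left(y \right)}}{2}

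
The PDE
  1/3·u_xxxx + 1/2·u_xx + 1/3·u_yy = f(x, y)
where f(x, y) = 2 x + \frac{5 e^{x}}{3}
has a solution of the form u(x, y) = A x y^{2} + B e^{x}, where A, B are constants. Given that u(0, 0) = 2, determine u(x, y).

Substitute the ansatz u = A x y^{2} + B e^{x} into the left-hand side.
Derivatives of the ansatz:
  u_xxxx = B e^{x}
  u_xx = B e^{x}
  u_yy = 2 A x
Term by term:
  1/3·u_xxxx = \frac{B e^{x}}{3}
  1/2·u_xx = \frac{B e^{x}}{2}
  1/3·u_yy = \frac{2 A x}{3}
So the left-hand side equals
  \frac{2 A x}{3} + \frac{5 B e^{x}}{6}
This must equal f(x, y) = 2 x + \frac{5 e^{x}}{3} identically.
Matching coefficients of the independent functions:
  [x]:  \frac{2 A}{3} = 2
  [e^{x}]:  \frac{5 B}{6} = \frac{5}{3}
Solving: A = 3, B = 2.
Check against the point condition:
  u(0, 0) = 2  ⟹  B = 2  ✓
Hence u(x, y) = 3 x y^{2} + 2 e^{x}.

Answer: u(x, y) = 3 x y^{2} + 2 e^{x}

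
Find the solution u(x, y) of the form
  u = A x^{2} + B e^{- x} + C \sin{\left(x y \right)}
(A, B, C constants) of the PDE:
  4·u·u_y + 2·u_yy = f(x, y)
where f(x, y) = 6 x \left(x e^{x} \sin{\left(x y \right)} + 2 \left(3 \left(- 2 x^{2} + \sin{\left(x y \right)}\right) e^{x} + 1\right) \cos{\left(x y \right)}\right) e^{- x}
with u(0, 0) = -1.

Answer: u(x, y) = 6 x^{2} - 3 \sin{\left(x y \right)} - e^{- x}

Derivation:
Substitute the ansatz u = A x^{2} + B e^{- x} + C \sin{\left(x y \right)} into the left-hand side.
Derivatives of the ansatz:
  u_y = C x \cos{\left(x y \right)}
  u_yy = - C x^{2} \sin{\left(x y \right)}
Term by term:
  4·u·u_y = 4 A C x^{3} \cos{\left(x y \right)} + 4 B C x e^{- x} \cos{\left(x y \right)} + 4 C^{2} x \sin{\left(x y \right)} \cos{\left(x y \right)}
  2·u_yy = - 2 C x^{2} \sin{\left(x y \right)}
So the left-hand side equals
  4 A C x^{3} \cos{\left(x y \right)} + 4 B C x e^{- x} \cos{\left(x y \right)} + 4 C^{2} x \sin{\left(x y \right)} \cos{\left(x y \right)} - 2 C x^{2} \sin{\left(x y \right)}
This must equal f(x, y) identically; expanded, f = - 72 x^{3} \cos{\left(x y \right)} + 6 x^{2} \sin{\left(x y \right)} + 36 x \sin{\left(x y \right)} \cos{\left(x y \right)} + 12 x e^{- x} \cos{\left(x y \right)}.
Matching coefficients of the independent functions:
  [x^{2} \sin{\left(x y \right)}]:  - 2 C = 6
  [x^{3} \cos{\left(x y \right)}]:  4 A C = -72
  [x e^{- x} \cos{\left(x y \right)}]:  4 B C = 12
  [x \sin{\left(x y \right)} \cos{\left(x y \right)}]:  4 C^{2} = 36
Solving: A = 6, B = -1, C = -3.
Check against the point condition:
  u(0, 0) = -1  ⟹  B = -1  ✓
Hence u(x, y) = 6 x^{2} - 3 \sin{\left(x y \right)} - e^{- x}.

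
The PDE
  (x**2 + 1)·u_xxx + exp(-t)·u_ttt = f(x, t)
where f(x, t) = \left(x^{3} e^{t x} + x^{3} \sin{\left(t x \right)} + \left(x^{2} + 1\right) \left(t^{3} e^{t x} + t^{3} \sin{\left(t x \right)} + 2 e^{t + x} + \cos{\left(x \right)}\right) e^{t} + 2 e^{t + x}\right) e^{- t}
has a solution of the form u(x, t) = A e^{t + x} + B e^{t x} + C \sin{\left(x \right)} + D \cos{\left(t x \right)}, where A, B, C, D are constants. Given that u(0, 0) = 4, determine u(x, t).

Substitute the ansatz u = A e^{t + x} + B e^{t x} + C \sin{\left(x \right)} + D \cos{\left(t x \right)} into the left-hand side.
Derivatives of the ansatz:
  u_xxx = A e^{t} e^{x} + B t^{3} e^{t x} - C \cos{\left(x \right)} + D t^{3} \sin{\left(t x \right)}
  u_ttt = A e^{t} e^{x} + B x^{3} e^{t x} + D x^{3} \sin{\left(t x \right)}
Term by term:
  (x**2 + 1)·u_xxx = A x^{2} e^{t} e^{x} + A e^{t} e^{x} + B t^{3} x^{2} e^{t x} + B t^{3} e^{t x} - C x^{2} \cos{\left(x \right)} - C \cos{\left(x \right)} + D t^{3} x^{2} \sin{\left(t x \right)} + D t^{3} \sin{\left(t x \right)}
  exp(-t)·u_ttt = A e^{x} + B x^{3} e^{- t} e^{t x} + D x^{3} e^{- t} \sin{\left(t x \right)}
So the left-hand side equals
  A x^{2} e^{t} e^{x} + A e^{t} e^{x} + A e^{x} + B t^{3} x^{2} e^{t x} + B t^{3} e^{t x} + B x^{3} e^{- t} e^{t x} - C x^{2} \cos{\left(x \right)} - C \cos{\left(x \right)} + D t^{3} x^{2} \sin{\left(t x \right)} + D t^{3} \sin{\left(t x \right)} + D x^{3} e^{- t} \sin{\left(t x \right)}
This must equal f(x, t) identically; expanded, f = t^{3} x^{2} e^{t x} + t^{3} x^{2} \sin{\left(t x \right)} + t^{3} e^{t x} + t^{3} \sin{\left(t x \right)} + x^{3} e^{- t} e^{t x} + x^{3} e^{- t} \sin{\left(t x \right)} + 2 x^{2} e^{t} e^{x} + x^{2} \cos{\left(x \right)} + 2 e^{t} e^{x} + 2 e^{x} + \cos{\left(x \right)}.
Matching coefficients of the independent functions:
  [t^{3} e^{t x}, t^{3} x^{2} e^{t x}, x^{3} e^{- t} e^{t x}]:  B = 1
  [t^{3} \sin{\left(t x \right)}, t^{3} x^{2} \sin{\left(t x \right)}, x^{3} e^{- t} \sin{\left(t x \right)}]:  D = 1
  [x^{2} \cos{\left(x \right)}, \cos{\left(x \right)}]:  - C = 1
  [e^{t} e^{x}, x^{2} e^{t} e^{x}, e^{x}]:  A = 2
Solving: A = 2, B = 1, C = -1, D = 1.
Check against the point condition:
  u(0, 0) = 4  ⟹  A + B + D = 4  ✓
Hence u(x, t) = e^{t x} + 2 e^{t + x} - \sin{\left(x \right)} + \cos{\left(t x \right)}.

Answer: u(x, t) = e^{t x} + 2 e^{t + x} - \sin{\left(x \right)} + \cos{\left(t x \right)}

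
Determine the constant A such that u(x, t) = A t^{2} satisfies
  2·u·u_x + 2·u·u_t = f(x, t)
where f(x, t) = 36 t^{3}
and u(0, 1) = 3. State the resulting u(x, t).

Answer: u(x, t) = 3 t^{2}

Derivation:
Substitute the ansatz u = A t^{2} into the left-hand side.
Derivatives of the ansatz:
  u_x = 0
  u_t = 2 A t
Term by term:
  2·u·u_x = 0
  2·u·u_t = 4 A^{2} t^{3}
So the left-hand side equals
  4 A^{2} t^{3}
This must equal f(x, t) = 36 t^{3} identically.
Matching coefficients of the independent functions:
  [t^{3}]:  4 A^{2} = 36
These equations allow (A) = (-3) or (3).
Impose the point condition(s):
  u(0, 1) = 3  ⟹  A = 3
Only A = 3 satisfies everything.
Hence u(x, t) = 3 t^{2}.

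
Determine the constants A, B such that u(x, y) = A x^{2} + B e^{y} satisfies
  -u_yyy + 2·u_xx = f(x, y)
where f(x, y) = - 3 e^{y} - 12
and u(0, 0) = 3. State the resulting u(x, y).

Substitute the ansatz u = A x^{2} + B e^{y} into the left-hand side.
Derivatives of the ansatz:
  u_yyy = B e^{y}
  u_xx = 2 A
Term by term:
  -u_yyy = - B e^{y}
  2·u_xx = 4 A
So the left-hand side equals
  4 A - B e^{y}
This must equal f(x, y) = - 3 e^{y} - 12 identically.
Matching coefficients of the independent functions:
  [constant term]:  4 A = -12
  [e^{y}]:  - B = -3
Solving: A = -3, B = 3.
Check against the point condition:
  u(0, 0) = 3  ⟹  B = 3  ✓
Hence u(x, y) = - 3 x^{2} + 3 e^{y}.

Answer: u(x, y) = - 3 x^{2} + 3 e^{y}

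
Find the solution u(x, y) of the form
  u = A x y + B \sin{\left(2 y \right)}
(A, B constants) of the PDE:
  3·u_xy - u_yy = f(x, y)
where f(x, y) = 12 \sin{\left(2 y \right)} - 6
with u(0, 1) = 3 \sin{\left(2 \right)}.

Substitute the ansatz u = A x y + B \sin{\left(2 y \right)} into the left-hand side.
Derivatives of the ansatz:
  u_xy = A
  u_yy = - 4 B \sin{\left(2 y \right)}
Term by term:
  3·u_xy = 3 A
  -u_yy = 4 B \sin{\left(2 y \right)}
So the left-hand side equals
  3 A + 4 B \sin{\left(2 y \right)}
This must equal f(x, y) = 12 \sin{\left(2 y \right)} - 6 identically.
Matching coefficients of the independent functions:
  [constant term]:  3 A = -6
  [\sin{\left(2 y \right)}]:  4 B = 12
Solving: A = -2, B = 3.
Check against the point condition:
  u(0, 1) = 3 \sin{\left(2 \right)}  ⟹  B \sin{\left(2 \right)} = 3 \sin{\left(2 \right)}  ✓
Hence u(x, y) = - 2 x y + 3 \sin{\left(2 y \right)}.

Answer: u(x, y) = - 2 x y + 3 \sin{\left(2 y \right)}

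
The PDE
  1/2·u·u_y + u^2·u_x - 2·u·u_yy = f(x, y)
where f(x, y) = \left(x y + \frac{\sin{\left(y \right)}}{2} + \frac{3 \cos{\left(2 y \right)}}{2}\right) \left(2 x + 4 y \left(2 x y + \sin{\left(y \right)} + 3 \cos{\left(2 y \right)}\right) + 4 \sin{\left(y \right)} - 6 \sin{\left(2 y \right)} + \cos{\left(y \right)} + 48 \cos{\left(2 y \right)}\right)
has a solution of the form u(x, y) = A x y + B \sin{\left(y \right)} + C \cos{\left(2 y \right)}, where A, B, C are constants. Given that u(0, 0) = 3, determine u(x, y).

Substitute the ansatz u = A x y + B \sin{\left(y \right)} + C \cos{\left(2 y \right)} into the left-hand side.
Derivatives of the ansatz:
  u_y = A x + B \cos{\left(y \right)} - 2 C \sin{\left(2 y \right)}
  u_x = A y
  u_yy = - B \sin{\left(y \right)} - 4 C \cos{\left(2 y \right)}
Term by term:
  1/2·u·u_y = \frac{A^{2} x^{2} y}{2} + \frac{A B x y \cos{\left(y \right)}}{2} + \frac{A B x \sin{\left(y \right)}}{2} - A C x y \sin{\left(2 y \right)} + \frac{A C x \cos{\left(2 y \right)}}{2} + \frac{B^{2} \sin{\left(y \right)} \cos{\left(y \right)}}{2} - B C \sin{\left(y \right)} \sin{\left(2 y \right)} + \frac{B C \cos{\left(y \right)} \cos{\left(2 y \right)}}{2} - C^{2} \sin{\left(2 y \right)} \cos{\left(2 y \right)}
  u^2·u_x = A^{3} x^{2} y^{3} + 2 A^{2} B x y^{2} \sin{\left(y \right)} + 2 A^{2} C x y^{2} \cos{\left(2 y \right)} + A B^{2} y \sin^{2}{\left(y \right)} + 2 A B C y \sin{\left(y \right)} \cos{\left(2 y \right)} + A C^{2} y \cos^{2}{\left(2 y \right)}
  -2·u·u_yy = 2 A B x y \sin{\left(y \right)} + 8 A C x y \cos{\left(2 y \right)} + 2 B^{2} \sin^{2}{\left(y \right)} + 10 B C \sin{\left(y \right)} \cos{\left(2 y \right)} + 8 C^{2} \cos^{2}{\left(2 y \right)}
So the left-hand side equals
  A^{3} x^{2} y^{3} + 2 A^{2} B x y^{2} \sin{\left(y \right)} + 2 A^{2} C x y^{2} \cos{\left(2 y \right)} + \frac{A^{2} x^{2} y}{2} + A B^{2} y \sin^{2}{\left(y \right)} + 2 A B C y \sin{\left(y \right)} \cos{\left(2 y \right)} + 2 A B x y \sin{\left(y \right)} + \frac{A B x y \cos{\left(y \right)}}{2} + \frac{A B x \sin{\left(y \right)}}{2} + A C^{2} y \cos^{2}{\left(2 y \right)} - A C x y \sin{\left(2 y \right)} + 8 A C x y \cos{\left(2 y \right)} + \frac{A C x \cos{\left(2 y \right)}}{2} + 2 B^{2} \sin^{2}{\left(y \right)} + \frac{B^{2} \sin{\left(y \right)} \cos{\left(y \right)}}{2} - B C \sin{\left(y \right)} \sin{\left(2 y \right)} + 10 B C \sin{\left(y \right)} \cos{\left(2 y \right)} + \frac{B C \cos{\left(y \right)} \cos{\left(2 y \right)}}{2} - C^{2} \sin{\left(2 y \right)} \cos{\left(2 y \right)} + 8 C^{2} \cos^{2}{\left(2 y \right)}
This must equal f(x, y) identically; expanded, f = 8 x^{2} y^{3} + 2 x^{2} y + 8 x y^{2} \sin{\left(y \right)} + 24 x y^{2} \cos{\left(2 y \right)} + 4 x y \sin{\left(y \right)} - 6 x y \sin{\left(2 y \right)} + x y \cos{\left(y \right)} + 48 x y \cos{\left(2 y \right)} + x \sin{\left(y \right)} + 3 x \cos{\left(2 y \right)} + 2 y \sin^{2}{\left(y \right)} + 12 y \sin{\left(y \right)} \cos{\left(2 y \right)} + 18 y \cos^{2}{\left(2 y \right)} + 2 \sin^{2}{\left(y \right)} - 3 \sin{\left(y \right)} \sin{\left(2 y \right)} + \frac{\sin{\left(y \right)} \cos{\left(y \right)}}{2} + 30 \sin{\left(y \right)} \cos{\left(2 y \right)} - 9 \sin{\left(2 y \right)} \cos{\left(2 y \right)} + \frac{3 \cos{\left(y \right)} \cos{\left(2 y \right)}}{2} + 72 \cos^{2}{\left(2 y \right)}.
Matching coefficients of the independent functions:
(each divided by its leading coefficient; functions giving the same equation are listed together)
  [x \sin{\left(y \right)}, x y \sin{\left(y \right)}, x y \cos{\left(y \right)}]:  A B - 2 = 0
  [x \cos{\left(2 y \right)}, x y \sin{\left(2 y \right)}, x y \cos{\left(2 y \right)}]:  A C - 6 = 0
  [x^{2} y]:  A^{2} - 4 = 0
  [x^{2} y^{3}]:  A^{3} - 8 = 0
  [y \sin^{2}{\left(y \right)}]:  A B^{2} - 2 = 0
  [y \cos^{2}{\left(2 y \right)}]:  A C^{2} - 18 = 0
  [\sin{\left(y \right)} \sin{\left(2 y \right)}, \sin{\left(y \right)} \cos{\left(2 y \right)}, \cos{\left(y \right)} \cos{\left(2 y \right)}]:  B C - 3 = 0
  [\sin{\left(y \right)} \cos{\left(y \right)}, \sin^{2}{\left(y \right)}]:  B^{2} - 1 = 0
  [\sin{\left(2 y \right)} \cos{\left(2 y \right)}, \cos^{2}{\left(2 y \right)}]:  C^{2} - 9 = 0
  [x y^{2} \sin{\left(y \right)}]:  A^{2} B - 4 = 0
  [x y^{2} \cos{\left(2 y \right)}]:  A^{2} C - 12 = 0
  [y \sin{\left(y \right)} \cos{\left(2 y \right)}]:  A B C - 6 = 0
Solving: A = 2, B = 1, C = 3.
Check against the point condition:
  u(0, 0) = 3  ⟹  C = 3  ✓
Hence u(x, y) = 2 x y + \sin{\left(y \right)} + 3 \cos{\left(2 y \right)}.

Answer: u(x, y) = 2 x y + \sin{\left(y \right)} + 3 \cos{\left(2 y \right)}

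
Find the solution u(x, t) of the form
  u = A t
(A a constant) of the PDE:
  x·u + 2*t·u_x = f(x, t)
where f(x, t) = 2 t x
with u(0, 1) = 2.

Answer: u(x, t) = 2 t

Derivation:
Substitute the ansatz u = A t into the left-hand side.
Derivatives of the ansatz:
  u_x = 0
Term by term:
  x·u = A t x
  2*t·u_x = 0
So the left-hand side equals
  A t x
This must equal f(x, t) = 2 t x identically.
Matching coefficients of the independent functions:
  [t x]:  A = 2
Solving: A = 2.
Check against the point condition:
  u(0, 1) = 2  ⟹  A = 2  ✓
Hence u(x, t) = 2 t.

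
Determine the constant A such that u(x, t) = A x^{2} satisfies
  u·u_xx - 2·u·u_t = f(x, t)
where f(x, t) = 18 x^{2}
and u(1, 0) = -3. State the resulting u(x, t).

Substitute the ansatz u = A x^{2} into the left-hand side.
Derivatives of the ansatz:
  u_xx = 2 A
  u_t = 0
Term by term:
  u·u_xx = 2 A^{2} x^{2}
  -2·u·u_t = 0
So the left-hand side equals
  2 A^{2} x^{2}
This must equal f(x, t) = 18 x^{2} identically.
Matching coefficients of the independent functions:
  [x^{2}]:  2 A^{2} = 18
These equations allow (A) = (-3) or (3).
Impose the point condition(s):
  u(1, 0) = -3  ⟹  A = -3
Only A = -3 satisfies everything.
Hence u(x, t) = - 3 x^{2}.

Answer: u(x, t) = - 3 x^{2}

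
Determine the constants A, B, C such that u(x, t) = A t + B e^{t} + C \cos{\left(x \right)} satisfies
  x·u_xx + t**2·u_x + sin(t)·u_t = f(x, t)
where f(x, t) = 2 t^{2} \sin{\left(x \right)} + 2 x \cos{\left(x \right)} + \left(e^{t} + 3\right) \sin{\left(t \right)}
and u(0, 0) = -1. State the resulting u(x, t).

Substitute the ansatz u = A t + B e^{t} + C \cos{\left(x \right)} into the left-hand side.
Derivatives of the ansatz:
  u_xx = - C \cos{\left(x \right)}
  u_x = - C \sin{\left(x \right)}
  u_t = A + B e^{t}
Term by term:
  x·u_xx = - C x \cos{\left(x \right)}
  t**2·u_x = - C t^{2} \sin{\left(x \right)}
  sin(t)·u_t = A \sin{\left(t \right)} + B e^{t} \sin{\left(t \right)}
So the left-hand side equals
  A \sin{\left(t \right)} + B e^{t} \sin{\left(t \right)} - C t^{2} \sin{\left(x \right)} - C x \cos{\left(x \right)}
This must equal f(x, t) identically; expanded, f = 2 t^{2} \sin{\left(x \right)} + 2 x \cos{\left(x \right)} + e^{t} \sin{\left(t \right)} + 3 \sin{\left(t \right)}.
Matching coefficients of the independent functions:
  [t^{2} \sin{\left(x \right)}, x \cos{\left(x \right)}]:  - C = 2
  [e^{t} \sin{\left(t \right)}]:  B = 1
  [\sin{\left(t \right)}]:  A = 3
Solving: A = 3, B = 1, C = -2.
Check against the point condition:
  u(0, 0) = -1  ⟹  B + C = -1  ✓
Hence u(x, t) = 3 t + e^{t} - 2 \cos{\left(x \right)}.

Answer: u(x, t) = 3 t + e^{t} - 2 \cos{\left(x \right)}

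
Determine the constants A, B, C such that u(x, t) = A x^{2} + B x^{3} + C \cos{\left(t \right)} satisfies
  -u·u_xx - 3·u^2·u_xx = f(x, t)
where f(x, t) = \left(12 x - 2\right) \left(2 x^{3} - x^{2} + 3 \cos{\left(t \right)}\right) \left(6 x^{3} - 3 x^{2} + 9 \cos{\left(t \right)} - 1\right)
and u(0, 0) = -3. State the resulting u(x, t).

Answer: u(x, t) = - 2 x^{3} + x^{2} - 3 \cos{\left(t \right)}

Derivation:
Substitute the ansatz u = A x^{2} + B x^{3} + C \cos{\left(t \right)} into the left-hand side.
Derivatives of the ansatz:
  u_xx = 2 A + 6 B x
Term by term:
  -u·u_xx = - 2 A^{2} x^{2} - 8 A B x^{3} - 2 A C \cos{\left(t \right)} - 6 B^{2} x^{4} - 6 B C x \cos{\left(t \right)}
  -3·u^2·u_xx = - 6 A^{3} x^{4} - 30 A^{2} B x^{5} - 12 A^{2} C x^{2} \cos{\left(t \right)} - 42 A B^{2} x^{6} - 48 A B C x^{3} \cos{\left(t \right)} - 6 A C^{2} \cos^{2}{\left(t \right)} - 18 B^{3} x^{7} - 36 B^{2} C x^{4} \cos{\left(t \right)} - 18 B C^{2} x \cos^{2}{\left(t \right)}
So the left-hand side equals
  - 6 A^{3} x^{4} - 30 A^{2} B x^{5} - 12 A^{2} C x^{2} \cos{\left(t \right)} - 2 A^{2} x^{2} - 42 A B^{2} x^{6} - 48 A B C x^{3} \cos{\left(t \right)} - 8 A B x^{3} - 6 A C^{2} \cos^{2}{\left(t \right)} - 2 A C \cos{\left(t \right)} - 18 B^{3} x^{7} - 36 B^{2} C x^{4} \cos{\left(t \right)} - 6 B^{2} x^{4} - 18 B C^{2} x \cos^{2}{\left(t \right)} - 6 B C x \cos{\left(t \right)}
This must equal f(x, t) identically; expanded, f = 144 x^{7} - 168 x^{6} + 60 x^{5} + 432 x^{4} \cos{\left(t \right)} - 30 x^{4} - 288 x^{3} \cos{\left(t \right)} + 16 x^{3} + 36 x^{2} \cos{\left(t \right)} - 2 x^{2} + 324 x \cos^{2}{\left(t \right)} - 36 x \cos{\left(t \right)} - 54 \cos^{2}{\left(t \right)} + 6 \cos{\left(t \right)}.
Matching coefficients of the independent functions:
  [x^{2}]:  - 2 A^{2} = -2
  [x^{3}]:  - 8 A B = 16
  [x^{4}]:  - 6 A^{3} - 6 B^{2} = -30
  [x^{5}]:  - 30 A^{2} B = 60
  [x^{6}]:  - 42 A B^{2} = -168
  [x^{7}]:  - 18 B^{3} = 144
  [x \cos{\left(t \right)}]:  - 6 B C = -36
  [x \cos^{2}{\left(t \right)}]:  - 18 B C^{2} = 324
  [x^{2} \cos{\left(t \right)}]:  - 12 A^{2} C = 36
  [x^{3} \cos{\left(t \right)}]:  - 48 A B C = -288
  [x^{4} \cos{\left(t \right)}]:  - 36 B^{2} C = 432
  [\cos{\left(t \right)}]:  - 2 A C = 6
  [\cos^{2}{\left(t \right)}]:  - 6 A C^{2} = -54
Solving: A = 1, B = -2, C = -3.
Check against the point condition:
  u(0, 0) = -3  ⟹  C = -3  ✓
Hence u(x, t) = - 2 x^{3} + x^{2} - 3 \cos{\left(t \right)}.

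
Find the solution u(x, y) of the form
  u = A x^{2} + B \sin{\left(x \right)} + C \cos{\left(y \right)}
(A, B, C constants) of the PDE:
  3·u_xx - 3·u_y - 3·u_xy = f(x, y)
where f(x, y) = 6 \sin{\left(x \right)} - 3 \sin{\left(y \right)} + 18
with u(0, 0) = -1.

Substitute the ansatz u = A x^{2} + B \sin{\left(x \right)} + C \cos{\left(y \right)} into the left-hand side.
Derivatives of the ansatz:
  u_xx = 2 A - B \sin{\left(x \right)}
  u_y = - C \sin{\left(y \right)}
  u_xy = 0
Term by term:
  3·u_xx = 6 A - 3 B \sin{\left(x \right)}
  -3·u_y = 3 C \sin{\left(y \right)}
  -3·u_xy = 0
So the left-hand side equals
  6 A - 3 B \sin{\left(x \right)} + 3 C \sin{\left(y \right)}
This must equal f(x, y) = 6 \sin{\left(x \right)} - 3 \sin{\left(y \right)} + 18 identically.
Matching coefficients of the independent functions:
  [constant term]:  6 A = 18
  [\sin{\left(x \right)}]:  - 3 B = 6
  [\sin{\left(y \right)}]:  3 C = -3
Solving: A = 3, B = -2, C = -1.
Check against the point condition:
  u(0, 0) = -1  ⟹  C = -1  ✓
Hence u(x, y) = 3 x^{2} - 2 \sin{\left(x \right)} - \cos{\left(y \right)}.

Answer: u(x, y) = 3 x^{2} - 2 \sin{\left(x \right)} - \cos{\left(y \right)}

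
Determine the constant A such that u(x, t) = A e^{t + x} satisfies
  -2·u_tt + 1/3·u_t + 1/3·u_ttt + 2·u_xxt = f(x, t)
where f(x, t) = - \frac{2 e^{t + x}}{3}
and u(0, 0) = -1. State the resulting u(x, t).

Answer: u(x, t) = - e^{t + x}

Derivation:
Substitute the ansatz u = A e^{t + x} into the left-hand side.
Derivatives of the ansatz:
  u_tt = A e^{t} e^{x}
  u_t = A e^{t} e^{x}
  u_ttt = A e^{t} e^{x}
  u_xxt = A e^{t} e^{x}
Term by term:
  -2·u_tt = - 2 A e^{t} e^{x}
  1/3·u_t = \frac{A e^{t} e^{x}}{3}
  1/3·u_ttt = \frac{A e^{t} e^{x}}{3}
  2·u_xxt = 2 A e^{t} e^{x}
So the left-hand side equals
  \frac{2 A e^{t} e^{x}}{3}
This must equal f(x, t) identically; expanded, f = - \frac{2 e^{t} e^{x}}{3}.
Matching coefficients of the independent functions:
  [e^{t} e^{x}]:  \frac{2 A}{3} = - \frac{2}{3}
Solving: A = -1.
Check against the point condition:
  u(0, 0) = -1  ⟹  A = -1  ✓
Hence u(x, t) = - e^{t + x}.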